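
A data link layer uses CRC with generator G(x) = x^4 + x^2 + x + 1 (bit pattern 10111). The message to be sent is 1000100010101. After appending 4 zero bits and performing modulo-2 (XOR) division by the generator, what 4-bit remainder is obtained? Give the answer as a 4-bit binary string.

Append 4 zeros: 10001000101010000. Divide by 10111 (XOR where the leading bit is 1):
  pos 0: 10001 XOR 10111 = 00110
  pos 2: 11000 XOR 10111 = 01111
  pos 3: 11110 XOR 10111 = 01001
  pos 4: 10011 XOR 10111 = 00100
  pos 6: 10001 XOR 10111 = 00110
  pos 8: 11001 XOR 10111 = 01110
  pos 9: 11100 XOR 10111 = 01011
  pos 10: 10110 XOR 10111 = 00001
Remainder (last 4 bits) = 0100. This is the CRC / FCS.

0100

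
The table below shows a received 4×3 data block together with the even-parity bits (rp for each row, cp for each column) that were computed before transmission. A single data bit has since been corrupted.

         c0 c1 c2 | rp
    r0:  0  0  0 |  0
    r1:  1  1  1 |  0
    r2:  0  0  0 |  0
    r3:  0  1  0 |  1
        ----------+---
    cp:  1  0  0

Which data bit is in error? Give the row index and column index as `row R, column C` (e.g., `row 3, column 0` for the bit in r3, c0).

Recompute each row's even parity and compare to rp:
  r0: data parity 0, sent rp 0 → ok
  r1: data parity 1, sent rp 0 → mismatch
  r2: data parity 0, sent rp 0 → ok
  r3: data parity 1, sent rp 1 → ok
Recompute each column's even parity and compare to cp:
  c0: data parity 1, sent cp 1 → ok
  c1: data parity 0, sent cp 0 → ok
  c2: data parity 1, sent cp 0 → mismatch
Exactly one row (r1) and one column (c2) fail → the flipped bit is at their intersection.

row 1, column 2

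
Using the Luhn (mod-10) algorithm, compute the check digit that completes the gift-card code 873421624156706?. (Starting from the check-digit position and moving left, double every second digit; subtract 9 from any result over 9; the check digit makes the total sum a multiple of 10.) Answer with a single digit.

2

Partial digits right→left: 6 0 7 6 5 1 4 2 6 1 2 4 3 7 8
Double every second digit counting from the check-digit position (so the 1st, 3rd, 5th, ... of the partial from the right).
  doubled (with −9 where >9): 3 5 1 8 3 4 6 7 → sum 37
  kept as-is: 0 6 1 2 1 4 7 → sum 21
Total = 37 + 21 = 58.
Check digit = (10 − (58 mod 10)) mod 10 = 2.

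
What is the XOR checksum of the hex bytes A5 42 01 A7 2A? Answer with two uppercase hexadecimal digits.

XOR the bytes together:
  start with 0xA5
  0xA5 ⊕ 0x42 = 0xE7
  0xE7 ⊕ 0x01 = 0xE6
  0xE6 ⊕ 0xA7 = 0x41
  0x41 ⊕ 0x2A = 0x6B

6B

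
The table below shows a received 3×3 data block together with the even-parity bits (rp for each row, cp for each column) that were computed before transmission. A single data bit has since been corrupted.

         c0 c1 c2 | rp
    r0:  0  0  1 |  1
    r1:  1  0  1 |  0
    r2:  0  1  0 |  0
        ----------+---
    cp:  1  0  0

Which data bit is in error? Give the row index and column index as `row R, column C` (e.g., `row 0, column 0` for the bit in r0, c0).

row 2, column 1

Recompute each row's even parity and compare to rp:
  r0: data parity 1, sent rp 1 → ok
  r1: data parity 0, sent rp 0 → ok
  r2: data parity 1, sent rp 0 → mismatch
Recompute each column's even parity and compare to cp:
  c0: data parity 1, sent cp 1 → ok
  c1: data parity 1, sent cp 0 → mismatch
  c2: data parity 0, sent cp 0 → ok
Exactly one row (r2) and one column (c1) fail → the flipped bit is at their intersection.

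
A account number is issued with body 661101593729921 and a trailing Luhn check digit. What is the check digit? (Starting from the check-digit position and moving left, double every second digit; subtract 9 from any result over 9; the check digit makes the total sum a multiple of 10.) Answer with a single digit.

8

Partial digits right→left: 1 2 9 9 2 7 3 9 5 1 0 1 1 6 6
Double every second digit counting from the check-digit position (so the 1st, 3rd, 5th, ... of the partial from the right).
  doubled (with −9 where >9): 2 9 4 6 1 0 2 3 → sum 27
  kept as-is: 2 9 7 9 1 1 6 → sum 35
Total = 27 + 35 = 62.
Check digit = (10 − (62 mod 10)) mod 10 = 8.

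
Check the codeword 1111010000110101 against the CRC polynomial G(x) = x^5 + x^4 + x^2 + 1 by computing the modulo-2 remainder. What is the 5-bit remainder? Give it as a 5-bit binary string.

01101

Modulo-2 division of 1111010000110101 by 110101:
  pos 0: 111101 XOR 110101 = 001000
  pos 2: 100000 XOR 110101 = 010101
  pos 3: 101010 XOR 110101 = 011111
  pos 4: 111110 XOR 110101 = 001011
  pos 6: 101111 XOR 110101 = 011010
  pos 7: 110100 XOR 110101 = 000001
Remainder = 01101 (nonzero — an error is detected).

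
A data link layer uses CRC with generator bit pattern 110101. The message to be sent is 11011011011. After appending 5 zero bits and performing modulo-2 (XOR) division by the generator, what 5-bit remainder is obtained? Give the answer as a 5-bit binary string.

01100

Append 5 zeros: 1101101101100000. Divide by 110101 (XOR where the leading bit is 1):
  pos 0: 110110 XOR 110101 = 000011
  pos 4: 111101 XOR 110101 = 001000
  pos 6: 100010 XOR 110101 = 010111
  pos 7: 101110 XOR 110101 = 011011
  pos 8: 110110 XOR 110101 = 000011
Remainder (last 5 bits) = 01100. This is the CRC / FCS.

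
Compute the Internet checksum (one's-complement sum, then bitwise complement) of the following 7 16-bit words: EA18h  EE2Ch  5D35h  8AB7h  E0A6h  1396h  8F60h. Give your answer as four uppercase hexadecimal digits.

BC2F

One's-complement addition (fold any carry out of bit 15 back into bit 0):
  0xEA18 + 0xEE2C = 0x1D844 → wrap carry → 0xD845
  0xD845 + 0x5D35 = 0x1357A → wrap carry → 0x357B
  0x357B + 0x8AB7 = 0x0C032
  0xC032 + 0xE0A6 = 0x1A0D8 → wrap carry → 0xA0D9
  0xA0D9 + 0x1396 = 0x0B46F
  0xB46F + 0x8F60 = 0x143CF → wrap carry → 0x43D0
One's-complement sum = 0x43D0.
Checksum = ~0x43D0 & 0xFFFF = 0xBC2F.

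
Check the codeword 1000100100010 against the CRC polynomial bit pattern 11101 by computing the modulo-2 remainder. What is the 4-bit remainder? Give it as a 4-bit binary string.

Modulo-2 division of 1000100100010 by 11101:
  pos 0: 10001 XOR 11101 = 01100
  pos 1: 11000 XOR 11101 = 00101
  pos 3: 10101 XOR 11101 = 01000
  pos 4: 10000 XOR 11101 = 01101
  pos 5: 11010 XOR 11101 = 00111
  pos 7: 11101 XOR 11101 = 00000
Remainder = 0000 (zero — the frame passes the CRC check).

0000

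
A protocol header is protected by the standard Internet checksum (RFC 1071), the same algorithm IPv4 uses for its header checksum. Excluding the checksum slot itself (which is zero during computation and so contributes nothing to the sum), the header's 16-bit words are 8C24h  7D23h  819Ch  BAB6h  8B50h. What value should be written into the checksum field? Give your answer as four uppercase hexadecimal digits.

2F14

One's-complement addition (fold any carry out of bit 15 back into bit 0):
  0x8C24 + 0x7D23 = 0x10947 → wrap carry → 0x0948
  0x0948 + 0x819C = 0x08AE4
  0x8AE4 + 0xBAB6 = 0x1459A → wrap carry → 0x459B
  0x459B + 0x8B50 = 0x0D0EB
One's-complement sum = 0xD0EB.
Checksum = ~0xD0EB & 0xFFFF = 0x2F14.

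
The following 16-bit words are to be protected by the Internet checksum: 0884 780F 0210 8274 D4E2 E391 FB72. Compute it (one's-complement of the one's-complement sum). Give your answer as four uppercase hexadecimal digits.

4700

One's-complement addition (fold any carry out of bit 15 back into bit 0):
  0x0884 + 0x780F = 0x08093
  0x8093 + 0x0210 = 0x082A3
  0x82A3 + 0x8274 = 0x10517 → wrap carry → 0x0518
  0x0518 + 0xD4E2 = 0x0D9FA
  0xD9FA + 0xE391 = 0x1BD8B → wrap carry → 0xBD8C
  0xBD8C + 0xFB72 = 0x1B8FE → wrap carry → 0xB8FF
One's-complement sum = 0xB8FF.
Checksum = ~0xB8FF & 0xFFFF = 0x4700.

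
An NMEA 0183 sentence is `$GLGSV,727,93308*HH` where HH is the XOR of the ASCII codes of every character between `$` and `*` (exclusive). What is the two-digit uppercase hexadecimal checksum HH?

4A

XOR the ASCII codes of the payload characters:
  'G' = 0x47 → acc = 0x47
  'L' = 0x4C → acc = 0x0B
  'G' = 0x47 → acc = 0x4C
  'S' = 0x53 → acc = 0x1F
  'V' = 0x56 → acc = 0x49
  ',' = 0x2C → acc = 0x65
  '7' = 0x37 → acc = 0x52
  '2' = 0x32 → acc = 0x60
  '7' = 0x37 → acc = 0x57
  ',' = 0x2C → acc = 0x7B
  '9' = 0x39 → acc = 0x42
  '3' = 0x33 → acc = 0x71
  '3' = 0x33 → acc = 0x42
  '0' = 0x30 → acc = 0x72
  '8' = 0x38 → acc = 0x4A
Checksum = 0x4A.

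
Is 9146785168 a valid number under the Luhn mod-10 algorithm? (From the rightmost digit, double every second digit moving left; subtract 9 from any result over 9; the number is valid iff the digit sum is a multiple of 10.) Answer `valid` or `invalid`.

valid

From the right, keep odd positions and double even positions (subtract 9 from any doubled value over 9):
  doubled (positions 2,4,...): 3 1 5 8 9 → sum 26
  kept (positions 1,3,...): 8 1 8 6 1 → sum 24
Total = 50.
50 mod 10 = 0, so the number is valid.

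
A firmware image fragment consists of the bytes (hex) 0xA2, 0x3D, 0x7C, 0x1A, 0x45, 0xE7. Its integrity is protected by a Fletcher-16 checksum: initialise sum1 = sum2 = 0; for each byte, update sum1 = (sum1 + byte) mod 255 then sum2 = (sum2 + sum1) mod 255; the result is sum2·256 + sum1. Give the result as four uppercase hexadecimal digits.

B4A3

Running sums (mod 255):
  after byte 0 (0xA2): sum1=162, sum2=162
  after byte 1 (0x3D): sum1=223, sum2=130
  after byte 2 (0x7C): sum1=92, sum2=222
  after byte 3 (0x1A): sum1=118, sum2=85
  after byte 4 (0x45): sum1=187, sum2=17
  after byte 5 (0xE7): sum1=163, sum2=180
Checksum = sum2·256 + sum1 = 180·256 + 163 = 46243 = 0xB4A3.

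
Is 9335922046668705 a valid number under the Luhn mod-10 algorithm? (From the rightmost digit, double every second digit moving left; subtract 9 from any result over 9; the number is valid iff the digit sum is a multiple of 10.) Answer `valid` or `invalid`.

From the right, keep odd positions and double even positions (subtract 9 from any doubled value over 9):
  doubled (positions 2,4,...): 0 7 3 8 4 9 6 9 → sum 46
  kept (positions 1,3,...): 5 7 6 6 0 2 5 3 → sum 34
Total = 80.
80 mod 10 = 0, so the number is valid.

valid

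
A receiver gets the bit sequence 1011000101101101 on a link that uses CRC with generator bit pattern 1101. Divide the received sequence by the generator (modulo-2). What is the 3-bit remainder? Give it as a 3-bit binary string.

000

Modulo-2 division of 1011000101101101 by 1101:
  pos 0: 1011 XOR 1101 = 0110
  pos 1: 1100 XOR 1101 = 0001
  pos 4: 1001 XOR 1101 = 0100
  pos 5: 1000 XOR 1101 = 0101
  pos 6: 1011 XOR 1101 = 0110
  pos 7: 1101 XOR 1101 = 0000
  pos 12: 1101 XOR 1101 = 0000
Remainder = 000 (zero — the frame passes the CRC check).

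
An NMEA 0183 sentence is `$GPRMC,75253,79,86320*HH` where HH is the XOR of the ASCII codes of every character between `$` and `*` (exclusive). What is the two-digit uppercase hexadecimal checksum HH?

60

XOR the ASCII codes of the payload characters:
  'G' = 0x47 → acc = 0x47
  'P' = 0x50 → acc = 0x17
  'R' = 0x52 → acc = 0x45
  'M' = 0x4D → acc = 0x08
  'C' = 0x43 → acc = 0x4B
  ',' = 0x2C → acc = 0x67
  '7' = 0x37 → acc = 0x50
  '5' = 0x35 → acc = 0x65
  '2' = 0x32 → acc = 0x57
  '5' = 0x35 → acc = 0x62
  '3' = 0x33 → acc = 0x51
  ',' = 0x2C → acc = 0x7D
  '7' = 0x37 → acc = 0x4A
  '9' = 0x39 → acc = 0x73
  ',' = 0x2C → acc = 0x5F
  '8' = 0x38 → acc = 0x67
  '6' = 0x36 → acc = 0x51
  '3' = 0x33 → acc = 0x62
  '2' = 0x32 → acc = 0x50
  '0' = 0x30 → acc = 0x60
Checksum = 0x60.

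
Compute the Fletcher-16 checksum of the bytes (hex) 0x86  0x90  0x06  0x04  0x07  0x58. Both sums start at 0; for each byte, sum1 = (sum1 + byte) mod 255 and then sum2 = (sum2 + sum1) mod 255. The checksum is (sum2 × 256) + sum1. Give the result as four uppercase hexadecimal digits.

8480

Running sums (mod 255):
  after byte 0 (0x86): sum1=134, sum2=134
  after byte 1 (0x90): sum1=23, sum2=157
  after byte 2 (0x06): sum1=29, sum2=186
  after byte 3 (0x04): sum1=33, sum2=219
  after byte 4 (0x07): sum1=40, sum2=4
  after byte 5 (0x58): sum1=128, sum2=132
Checksum = sum2·256 + sum1 = 132·256 + 128 = 33920 = 0x8480.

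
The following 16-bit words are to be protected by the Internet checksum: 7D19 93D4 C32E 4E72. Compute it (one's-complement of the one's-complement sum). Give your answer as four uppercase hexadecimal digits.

One's-complement addition (fold any carry out of bit 15 back into bit 0):
  0x7D19 + 0x93D4 = 0x110ED → wrap carry → 0x10EE
  0x10EE + 0xC32E = 0x0D41C
  0xD41C + 0x4E72 = 0x1228E → wrap carry → 0x228F
One's-complement sum = 0x228F.
Checksum = ~0x228F & 0xFFFF = 0xDD70.

DD70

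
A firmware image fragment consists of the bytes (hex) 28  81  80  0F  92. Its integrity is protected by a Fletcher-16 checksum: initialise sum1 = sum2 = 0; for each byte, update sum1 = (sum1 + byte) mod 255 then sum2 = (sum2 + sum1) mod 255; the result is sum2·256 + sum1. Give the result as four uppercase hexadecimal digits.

Running sums (mod 255):
  after byte 0 (28): sum1=40, sum2=40
  after byte 1 (81): sum1=169, sum2=209
  after byte 2 (80): sum1=42, sum2=251
  after byte 3 (0F): sum1=57, sum2=53
  after byte 4 (92): sum1=203, sum2=1
Checksum = sum2·256 + sum1 = 1·256 + 203 = 459 = 0x01CB.

01CB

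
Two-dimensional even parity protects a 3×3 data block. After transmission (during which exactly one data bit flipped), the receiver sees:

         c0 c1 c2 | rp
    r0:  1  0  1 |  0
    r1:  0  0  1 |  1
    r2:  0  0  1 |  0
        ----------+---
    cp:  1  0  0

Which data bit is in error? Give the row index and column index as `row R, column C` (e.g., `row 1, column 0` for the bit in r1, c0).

Recompute each row's even parity and compare to rp:
  r0: data parity 0, sent rp 0 → ok
  r1: data parity 1, sent rp 1 → ok
  r2: data parity 1, sent rp 0 → mismatch
Recompute each column's even parity and compare to cp:
  c0: data parity 1, sent cp 1 → ok
  c1: data parity 0, sent cp 0 → ok
  c2: data parity 1, sent cp 0 → mismatch
Exactly one row (r2) and one column (c2) fail → the flipped bit is at their intersection.

row 2, column 2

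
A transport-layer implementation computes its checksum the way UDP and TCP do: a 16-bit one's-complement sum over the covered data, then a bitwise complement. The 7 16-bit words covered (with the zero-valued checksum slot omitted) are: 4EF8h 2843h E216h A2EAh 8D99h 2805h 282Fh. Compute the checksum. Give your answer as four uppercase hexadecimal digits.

One's-complement addition (fold any carry out of bit 15 back into bit 0):
  0x4EF8 + 0x2843 = 0x0773B
  0x773B + 0xE216 = 0x15951 → wrap carry → 0x5952
  0x5952 + 0xA2EA = 0x0FC3C
  0xFC3C + 0x8D99 = 0x189D5 → wrap carry → 0x89D6
  0x89D6 + 0x2805 = 0x0B1DB
  0xB1DB + 0x282F = 0x0DA0A
One's-complement sum = 0xDA0A.
Checksum = ~0xDA0A & 0xFFFF = 0x25F5.

25F5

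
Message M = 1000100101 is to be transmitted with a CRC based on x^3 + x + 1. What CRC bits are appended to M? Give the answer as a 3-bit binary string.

Append 3 zeros: 1000100101000. Divide by 1011 (XOR where the leading bit is 1):
  pos 0: 1000 XOR 1011 = 0011
  pos 2: 1110 XOR 1011 = 0101
  pos 3: 1010 XOR 1011 = 0001
  pos 6: 1101 XOR 1011 = 0110
  pos 7: 1100 XOR 1011 = 0111
  pos 8: 1110 XOR 1011 = 0101
  pos 9: 1010 XOR 1011 = 0001
Remainder (last 3 bits) = 001. This is the CRC / FCS.

001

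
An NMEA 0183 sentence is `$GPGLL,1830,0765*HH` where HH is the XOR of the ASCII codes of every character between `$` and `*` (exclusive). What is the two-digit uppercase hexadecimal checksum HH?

5E

XOR the ASCII codes of the payload characters:
  'G' = 0x47 → acc = 0x47
  'P' = 0x50 → acc = 0x17
  'G' = 0x47 → acc = 0x50
  'L' = 0x4C → acc = 0x1C
  'L' = 0x4C → acc = 0x50
  ',' = 0x2C → acc = 0x7C
  '1' = 0x31 → acc = 0x4D
  '8' = 0x38 → acc = 0x75
  '3' = 0x33 → acc = 0x46
  '0' = 0x30 → acc = 0x76
  ',' = 0x2C → acc = 0x5A
  '0' = 0x30 → acc = 0x6A
  '7' = 0x37 → acc = 0x5D
  '6' = 0x36 → acc = 0x6B
  '5' = 0x35 → acc = 0x5E
Checksum = 0x5E.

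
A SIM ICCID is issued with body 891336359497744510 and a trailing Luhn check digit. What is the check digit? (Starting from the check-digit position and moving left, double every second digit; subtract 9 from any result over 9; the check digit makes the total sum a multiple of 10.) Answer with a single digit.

4

Partial digits right→left: 0 1 5 4 4 7 7 9 4 9 5 3 6 3 3 1 9 8
Double every second digit counting from the check-digit position (so the 1st, 3rd, 5th, ... of the partial from the right).
  doubled (with −9 where >9): 0 1 8 5 8 1 3 6 9 → sum 41
  kept as-is: 1 4 7 9 9 3 3 1 8 → sum 45
Total = 41 + 45 = 86.
Check digit = (10 − (86 mod 10)) mod 10 = 4.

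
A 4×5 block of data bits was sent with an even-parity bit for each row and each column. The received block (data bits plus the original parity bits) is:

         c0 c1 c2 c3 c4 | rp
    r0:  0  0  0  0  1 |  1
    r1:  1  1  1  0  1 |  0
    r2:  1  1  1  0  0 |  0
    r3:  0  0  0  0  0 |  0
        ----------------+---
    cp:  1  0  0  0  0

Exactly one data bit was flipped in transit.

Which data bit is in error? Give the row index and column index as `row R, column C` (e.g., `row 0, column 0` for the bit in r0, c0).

row 2, column 0

Recompute each row's even parity and compare to rp:
  r0: data parity 1, sent rp 1 → ok
  r1: data parity 0, sent rp 0 → ok
  r2: data parity 1, sent rp 0 → mismatch
  r3: data parity 0, sent rp 0 → ok
Recompute each column's even parity and compare to cp:
  c0: data parity 0, sent cp 1 → mismatch
  c1: data parity 0, sent cp 0 → ok
  c2: data parity 0, sent cp 0 → ok
  c3: data parity 0, sent cp 0 → ok
  c4: data parity 0, sent cp 0 → ok
Exactly one row (r2) and one column (c0) fail → the flipped bit is at their intersection.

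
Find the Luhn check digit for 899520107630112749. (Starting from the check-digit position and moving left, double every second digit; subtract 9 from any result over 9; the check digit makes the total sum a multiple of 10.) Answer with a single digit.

4

Partial digits right→left: 9 4 7 2 1 1 0 3 6 7 0 1 0 2 5 9 9 8
Double every second digit counting from the check-digit position (so the 1st, 3rd, 5th, ... of the partial from the right).
  doubled (with −9 where >9): 9 5 2 0 3 0 0 1 9 → sum 29
  kept as-is: 4 2 1 3 7 1 2 9 8 → sum 37
Total = 29 + 37 = 66.
Check digit = (10 − (66 mod 10)) mod 10 = 4.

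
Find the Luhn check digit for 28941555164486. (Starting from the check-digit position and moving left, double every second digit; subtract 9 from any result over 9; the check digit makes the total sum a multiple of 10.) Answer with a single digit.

9

Partial digits right→left: 6 8 4 4 6 1 5 5 5 1 4 9 8 2
Double every second digit counting from the check-digit position (so the 1st, 3rd, 5th, ... of the partial from the right).
  doubled (with −9 where >9): 3 8 3 1 1 8 7 → sum 31
  kept as-is: 8 4 1 5 1 9 2 → sum 30
Total = 31 + 30 = 61.
Check digit = (10 − (61 mod 10)) mod 10 = 9.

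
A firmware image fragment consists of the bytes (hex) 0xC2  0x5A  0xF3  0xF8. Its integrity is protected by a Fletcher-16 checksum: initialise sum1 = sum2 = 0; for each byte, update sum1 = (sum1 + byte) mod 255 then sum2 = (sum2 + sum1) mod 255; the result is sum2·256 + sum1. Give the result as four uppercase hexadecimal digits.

FA0A

Running sums (mod 255):
  after byte 0 (0xC2): sum1=194, sum2=194
  after byte 1 (0x5A): sum1=29, sum2=223
  after byte 2 (0xF3): sum1=17, sum2=240
  after byte 3 (0xF8): sum1=10, sum2=250
Checksum = sum2·256 + sum1 = 250·256 + 10 = 64010 = 0xFA0A.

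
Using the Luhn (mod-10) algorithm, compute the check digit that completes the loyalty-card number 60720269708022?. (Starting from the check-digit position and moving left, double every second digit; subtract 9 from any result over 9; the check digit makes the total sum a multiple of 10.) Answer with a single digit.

Partial digits right→left: 2 2 0 8 0 7 9 6 2 0 2 7 0 6
Double every second digit counting from the check-digit position (so the 1st, 3rd, 5th, ... of the partial from the right).
  doubled (with −9 where >9): 4 0 0 9 4 4 0 → sum 21
  kept as-is: 2 8 7 6 0 7 6 → sum 36
Total = 21 + 36 = 57.
Check digit = (10 − (57 mod 10)) mod 10 = 3.

3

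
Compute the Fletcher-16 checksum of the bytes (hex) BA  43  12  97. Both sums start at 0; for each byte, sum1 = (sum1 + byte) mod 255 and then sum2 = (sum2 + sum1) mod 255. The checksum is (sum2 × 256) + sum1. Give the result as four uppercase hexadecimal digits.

70A7

Running sums (mod 255):
  after byte 0 (BA): sum1=186, sum2=186
  after byte 1 (43): sum1=253, sum2=184
  after byte 2 (12): sum1=16, sum2=200
  after byte 3 (97): sum1=167, sum2=112
Checksum = sum2·256 + sum1 = 112·256 + 167 = 28839 = 0x70A7.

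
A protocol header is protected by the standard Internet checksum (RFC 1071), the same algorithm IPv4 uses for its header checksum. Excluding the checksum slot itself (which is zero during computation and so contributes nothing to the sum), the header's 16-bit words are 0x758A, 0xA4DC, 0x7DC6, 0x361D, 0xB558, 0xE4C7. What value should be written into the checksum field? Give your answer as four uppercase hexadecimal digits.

One's-complement addition (fold any carry out of bit 15 back into bit 0):
  0x758A + 0xA4DC = 0x11A66 → wrap carry → 0x1A67
  0x1A67 + 0x7DC6 = 0x0982D
  0x982D + 0x361D = 0x0CE4A
  0xCE4A + 0xB558 = 0x183A2 → wrap carry → 0x83A3
  0x83A3 + 0xE4C7 = 0x1686A → wrap carry → 0x686B
One's-complement sum = 0x686B.
Checksum = ~0x686B & 0xFFFF = 0x9794.

9794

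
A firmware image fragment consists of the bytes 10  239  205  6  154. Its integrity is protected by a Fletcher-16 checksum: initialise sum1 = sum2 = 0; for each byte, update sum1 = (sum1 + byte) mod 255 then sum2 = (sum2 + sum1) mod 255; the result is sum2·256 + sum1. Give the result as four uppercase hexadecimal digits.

0268

Running sums (mod 255):
  after byte 0 (10): sum1=10, sum2=10
  after byte 1 (239): sum1=249, sum2=4
  after byte 2 (205): sum1=199, sum2=203
  after byte 3 (6): sum1=205, sum2=153
  after byte 4 (154): sum1=104, sum2=2
Checksum = sum2·256 + sum1 = 2·256 + 104 = 616 = 0x0268.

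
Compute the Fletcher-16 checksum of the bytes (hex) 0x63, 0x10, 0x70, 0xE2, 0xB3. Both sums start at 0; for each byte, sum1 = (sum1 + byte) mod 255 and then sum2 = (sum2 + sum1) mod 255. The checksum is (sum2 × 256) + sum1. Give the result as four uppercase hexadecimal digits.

Running sums (mod 255):
  after byte 0 (0x63): sum1=99, sum2=99
  after byte 1 (0x10): sum1=115, sum2=214
  after byte 2 (0x70): sum1=227, sum2=186
  after byte 3 (0xE2): sum1=198, sum2=129
  after byte 4 (0xB3): sum1=122, sum2=251
Checksum = sum2·256 + sum1 = 251·256 + 122 = 64378 = 0xFB7A.

FB7A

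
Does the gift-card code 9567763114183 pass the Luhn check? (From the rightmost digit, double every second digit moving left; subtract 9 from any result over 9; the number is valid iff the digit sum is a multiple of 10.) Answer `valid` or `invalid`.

invalid

From the right, keep odd positions and double even positions (subtract 9 from any doubled value over 9):
  doubled (positions 2,4,...): 7 8 2 3 5 1 → sum 26
  kept (positions 1,3,...): 3 1 1 3 7 6 9 → sum 30
Total = 56.
56 mod 10 = 6, so the number is invalid.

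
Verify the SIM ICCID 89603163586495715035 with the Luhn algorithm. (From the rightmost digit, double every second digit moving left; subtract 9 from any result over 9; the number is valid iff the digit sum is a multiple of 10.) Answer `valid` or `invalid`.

From the right, keep odd positions and double even positions (subtract 9 from any doubled value over 9):
  doubled (positions 2,4,...): 6 1 5 9 3 1 3 6 3 7 → sum 44
  kept (positions 1,3,...): 5 0 1 5 4 8 3 1 0 9 → sum 36
Total = 80.
80 mod 10 = 0, so the number is valid.

valid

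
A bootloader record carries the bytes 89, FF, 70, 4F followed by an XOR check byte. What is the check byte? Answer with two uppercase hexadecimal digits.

49

XOR the bytes together:
  start with 0x89
  0x89 ⊕ 0xFF = 0x76
  0x76 ⊕ 0x70 = 0x06
  0x06 ⊕ 0x4F = 0x49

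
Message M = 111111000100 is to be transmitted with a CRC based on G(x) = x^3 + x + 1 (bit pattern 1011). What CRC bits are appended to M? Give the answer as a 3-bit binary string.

101

Append 3 zeros: 111111000100000. Divide by 1011 (XOR where the leading bit is 1):
  pos 0: 1111 XOR 1011 = 0100
  pos 1: 1001 XOR 1011 = 0010
  pos 3: 1010 XOR 1011 = 0001
  pos 6: 1001 XOR 1011 = 0010
  pos 8: 1000 XOR 1011 = 0011
  pos 10: 1100 XOR 1011 = 0111
  pos 11: 1110 XOR 1011 = 0101
Remainder (last 3 bits) = 101. This is the CRC / FCS.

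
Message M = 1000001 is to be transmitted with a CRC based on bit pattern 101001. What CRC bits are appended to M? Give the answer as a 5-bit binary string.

Append 5 zeros: 100000100000. Divide by 101001 (XOR where the leading bit is 1):
  pos 0: 100000 XOR 101001 = 001001
  pos 2: 100110 XOR 101001 = 001111
  pos 4: 111100 XOR 101001 = 010101
  pos 5: 101010 XOR 101001 = 000011
Remainder (last 5 bits) = 00110. This is the CRC / FCS.

00110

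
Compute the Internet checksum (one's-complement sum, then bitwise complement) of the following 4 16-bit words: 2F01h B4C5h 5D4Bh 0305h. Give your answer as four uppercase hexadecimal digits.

BBE8

One's-complement addition (fold any carry out of bit 15 back into bit 0):
  0x2F01 + 0xB4C5 = 0x0E3C6
  0xE3C6 + 0x5D4B = 0x14111 → wrap carry → 0x4112
  0x4112 + 0x0305 = 0x04417
One's-complement sum = 0x4417.
Checksum = ~0x4417 & 0xFFFF = 0xBBE8.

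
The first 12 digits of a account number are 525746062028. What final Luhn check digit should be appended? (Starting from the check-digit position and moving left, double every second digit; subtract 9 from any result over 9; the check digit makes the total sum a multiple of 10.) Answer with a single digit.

0

Partial digits right→left: 8 2 0 2 6 0 6 4 7 5 2 5
Double every second digit counting from the check-digit position (so the 1st, 3rd, 5th, ... of the partial from the right).
  doubled (with −9 where >9): 7 0 3 3 5 4 → sum 22
  kept as-is: 2 2 0 4 5 5 → sum 18
Total = 22 + 18 = 40.
Check digit = (10 − (40 mod 10)) mod 10 = 0.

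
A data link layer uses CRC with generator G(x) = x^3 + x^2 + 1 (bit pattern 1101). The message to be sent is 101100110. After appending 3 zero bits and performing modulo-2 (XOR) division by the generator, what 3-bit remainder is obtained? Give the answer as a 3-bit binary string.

Append 3 zeros: 101100110000. Divide by 1101 (XOR where the leading bit is 1):
  pos 0: 1011 XOR 1101 = 0110
  pos 1: 1100 XOR 1101 = 0001
  pos 4: 1011 XOR 1101 = 0110
  pos 5: 1100 XOR 1101 = 0001
  pos 8: 1000 XOR 1101 = 0101
Remainder (last 3 bits) = 101. This is the CRC / FCS.

101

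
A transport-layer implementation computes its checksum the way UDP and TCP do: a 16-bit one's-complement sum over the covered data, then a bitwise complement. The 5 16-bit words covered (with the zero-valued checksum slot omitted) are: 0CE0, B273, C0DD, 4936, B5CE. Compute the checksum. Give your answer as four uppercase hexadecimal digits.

80C9

One's-complement addition (fold any carry out of bit 15 back into bit 0):
  0x0CE0 + 0xB273 = 0x0BF53
  0xBF53 + 0xC0DD = 0x18030 → wrap carry → 0x8031
  0x8031 + 0x4936 = 0x0C967
  0xC967 + 0xB5CE = 0x17F35 → wrap carry → 0x7F36
One's-complement sum = 0x7F36.
Checksum = ~0x7F36 & 0xFFFF = 0x80C9.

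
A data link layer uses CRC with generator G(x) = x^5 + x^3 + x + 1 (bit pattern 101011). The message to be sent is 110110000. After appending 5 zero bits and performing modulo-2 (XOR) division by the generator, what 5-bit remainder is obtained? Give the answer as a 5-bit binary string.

Append 5 zeros: 11011000000000. Divide by 101011 (XOR where the leading bit is 1):
  pos 0: 110110 XOR 101011 = 011101
  pos 1: 111010 XOR 101011 = 010001
  pos 2: 100010 XOR 101011 = 001001
  pos 4: 100100 XOR 101011 = 001111
  pos 6: 111100 XOR 101011 = 010111
  pos 7: 101110 XOR 101011 = 000101
Remainder (last 5 bits) = 01010. This is the CRC / FCS.

01010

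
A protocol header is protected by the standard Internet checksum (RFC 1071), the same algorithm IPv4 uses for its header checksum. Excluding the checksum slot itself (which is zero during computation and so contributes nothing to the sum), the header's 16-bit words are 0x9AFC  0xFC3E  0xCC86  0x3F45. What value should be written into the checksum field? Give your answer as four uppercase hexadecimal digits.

5CF8

One's-complement addition (fold any carry out of bit 15 back into bit 0):
  0x9AFC + 0xFC3E = 0x1973A → wrap carry → 0x973B
  0x973B + 0xCC86 = 0x163C1 → wrap carry → 0x63C2
  0x63C2 + 0x3F45 = 0x0A307
One's-complement sum = 0xA307.
Checksum = ~0xA307 & 0xFFFF = 0x5CF8.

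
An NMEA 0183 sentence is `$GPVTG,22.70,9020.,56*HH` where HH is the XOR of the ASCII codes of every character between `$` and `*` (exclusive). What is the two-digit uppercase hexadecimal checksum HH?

71

XOR the ASCII codes of the payload characters:
  'G' = 0x47 → acc = 0x47
  'P' = 0x50 → acc = 0x17
  'V' = 0x56 → acc = 0x41
  'T' = 0x54 → acc = 0x15
  'G' = 0x47 → acc = 0x52
  ',' = 0x2C → acc = 0x7E
  '2' = 0x32 → acc = 0x4C
  '2' = 0x32 → acc = 0x7E
  '.' = 0x2E → acc = 0x50
  '7' = 0x37 → acc = 0x67
  '0' = 0x30 → acc = 0x57
  ',' = 0x2C → acc = 0x7B
  '9' = 0x39 → acc = 0x42
  '0' = 0x30 → acc = 0x72
  '2' = 0x32 → acc = 0x40
  '0' = 0x30 → acc = 0x70
  '.' = 0x2E → acc = 0x5E
  ',' = 0x2C → acc = 0x72
  '5' = 0x35 → acc = 0x47
  '6' = 0x36 → acc = 0x71
Checksum = 0x71.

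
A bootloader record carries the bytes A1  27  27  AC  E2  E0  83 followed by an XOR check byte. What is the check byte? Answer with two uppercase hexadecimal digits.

XOR the bytes together:
  start with 0xA1
  0xA1 ⊕ 0x27 = 0x86
  0x86 ⊕ 0x27 = 0xA1
  0xA1 ⊕ 0xAC = 0x0D
  0x0D ⊕ 0xE2 = 0xEF
  0xEF ⊕ 0xE0 = 0x0F
  0x0F ⊕ 0x83 = 0x8C

8C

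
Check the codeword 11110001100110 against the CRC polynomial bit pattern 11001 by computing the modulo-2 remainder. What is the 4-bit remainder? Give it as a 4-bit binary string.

0000

Modulo-2 division of 11110001100110 by 11001:
  pos 0: 11110 XOR 11001 = 00111
  pos 2: 11100 XOR 11001 = 00101
  pos 4: 10111 XOR 11001 = 01110
  pos 5: 11100 XOR 11001 = 00101
  pos 7: 10101 XOR 11001 = 01100
  pos 8: 11001 XOR 11001 = 00000
Remainder = 0000 (zero — the frame passes the CRC check).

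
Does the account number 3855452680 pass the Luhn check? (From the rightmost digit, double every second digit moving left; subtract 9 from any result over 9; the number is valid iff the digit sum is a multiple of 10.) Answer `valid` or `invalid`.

valid

From the right, keep odd positions and double even positions (subtract 9 from any doubled value over 9):
  doubled (positions 2,4,...): 7 4 8 1 6 → sum 26
  kept (positions 1,3,...): 0 6 5 5 8 → sum 24
Total = 50.
50 mod 10 = 0, so the number is valid.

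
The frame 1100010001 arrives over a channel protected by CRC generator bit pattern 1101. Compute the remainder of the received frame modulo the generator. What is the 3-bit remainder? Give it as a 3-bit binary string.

Modulo-2 division of 1100010001 by 1101:
  pos 0: 1100 XOR 1101 = 0001
  pos 3: 1010 XOR 1101 = 0111
  pos 4: 1110 XOR 1101 = 0011
  pos 6: 1101 XOR 1101 = 0000
Remainder = 000 (zero — the frame passes the CRC check).

000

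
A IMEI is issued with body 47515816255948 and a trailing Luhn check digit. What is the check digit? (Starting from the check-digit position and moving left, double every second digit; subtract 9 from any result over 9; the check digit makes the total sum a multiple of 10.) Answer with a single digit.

Partial digits right→left: 8 4 9 5 5 2 6 1 8 5 1 5 7 4
Double every second digit counting from the check-digit position (so the 1st, 3rd, 5th, ... of the partial from the right).
  doubled (with −9 where >9): 7 9 1 3 7 2 5 → sum 34
  kept as-is: 4 5 2 1 5 5 4 → sum 26
Total = 34 + 26 = 60.
Check digit = (10 − (60 mod 10)) mod 10 = 0.

0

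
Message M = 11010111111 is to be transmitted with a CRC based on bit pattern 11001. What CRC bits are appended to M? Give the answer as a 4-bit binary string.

0110

Append 4 zeros: 110101111110000. Divide by 11001 (XOR where the leading bit is 1):
  pos 0: 11010 XOR 11001 = 00011
  pos 3: 11111 XOR 11001 = 00110
  pos 5: 11011 XOR 11001 = 00010
  pos 8: 10100 XOR 11001 = 01101
  pos 9: 11010 XOR 11001 = 00011
Remainder (last 4 bits) = 0110. This is the CRC / FCS.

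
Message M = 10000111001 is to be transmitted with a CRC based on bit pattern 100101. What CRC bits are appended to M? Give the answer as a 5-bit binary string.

Append 5 zeros: 1000011100100000. Divide by 100101 (XOR where the leading bit is 1):
  pos 0: 100001 XOR 100101 = 000100
  pos 3: 100110 XOR 100101 = 000011
  pos 7: 110100 XOR 100101 = 010001
  pos 8: 100010 XOR 100101 = 000111
Remainder (last 5 bits) = 11100. This is the CRC / FCS.

11100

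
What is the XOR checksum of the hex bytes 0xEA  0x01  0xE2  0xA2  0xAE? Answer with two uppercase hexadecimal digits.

XOR the bytes together:
  start with 0xEA
  0xEA ⊕ 0x01 = 0xEB
  0xEB ⊕ 0xE2 = 0x09
  0x09 ⊕ 0xA2 = 0xAB
  0xAB ⊕ 0xAE = 0x05

05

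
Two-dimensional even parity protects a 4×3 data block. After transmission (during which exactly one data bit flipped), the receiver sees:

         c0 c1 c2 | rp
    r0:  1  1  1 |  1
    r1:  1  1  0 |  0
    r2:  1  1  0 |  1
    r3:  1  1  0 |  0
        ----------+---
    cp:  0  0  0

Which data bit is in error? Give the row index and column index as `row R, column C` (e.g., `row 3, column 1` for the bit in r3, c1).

row 2, column 2

Recompute each row's even parity and compare to rp:
  r0: data parity 1, sent rp 1 → ok
  r1: data parity 0, sent rp 0 → ok
  r2: data parity 0, sent rp 1 → mismatch
  r3: data parity 0, sent rp 0 → ok
Recompute each column's even parity and compare to cp:
  c0: data parity 0, sent cp 0 → ok
  c1: data parity 0, sent cp 0 → ok
  c2: data parity 1, sent cp 0 → mismatch
Exactly one row (r2) and one column (c2) fail → the flipped bit is at their intersection.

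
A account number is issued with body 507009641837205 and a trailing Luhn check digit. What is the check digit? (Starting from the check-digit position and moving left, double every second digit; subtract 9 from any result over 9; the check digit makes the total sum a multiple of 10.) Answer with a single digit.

Partial digits right→left: 5 0 2 7 3 8 1 4 6 9 0 0 7 0 5
Double every second digit counting from the check-digit position (so the 1st, 3rd, 5th, ... of the partial from the right).
  doubled (with −9 where >9): 1 4 6 2 3 0 5 1 → sum 22
  kept as-is: 0 7 8 4 9 0 0 → sum 28
Total = 22 + 28 = 50.
Check digit = (10 − (50 mod 10)) mod 10 = 0.

0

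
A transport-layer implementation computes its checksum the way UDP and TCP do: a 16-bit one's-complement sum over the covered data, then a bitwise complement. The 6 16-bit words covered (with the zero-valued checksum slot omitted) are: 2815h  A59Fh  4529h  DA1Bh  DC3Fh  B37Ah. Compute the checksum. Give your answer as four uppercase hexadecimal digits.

One's-complement addition (fold any carry out of bit 15 back into bit 0):
  0x2815 + 0xA59F = 0x0CDB4
  0xCDB4 + 0x4529 = 0x112DD → wrap carry → 0x12DE
  0x12DE + 0xDA1B = 0x0ECF9
  0xECF9 + 0xDC3F = 0x1C938 → wrap carry → 0xC939
  0xC939 + 0xB37A = 0x17CB3 → wrap carry → 0x7CB4
One's-complement sum = 0x7CB4.
Checksum = ~0x7CB4 & 0xFFFF = 0x834B.

834B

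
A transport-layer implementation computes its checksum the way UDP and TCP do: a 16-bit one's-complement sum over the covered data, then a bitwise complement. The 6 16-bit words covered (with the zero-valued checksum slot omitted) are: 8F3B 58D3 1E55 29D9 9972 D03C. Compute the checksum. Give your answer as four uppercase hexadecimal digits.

One's-complement addition (fold any carry out of bit 15 back into bit 0):
  0x8F3B + 0x58D3 = 0x0E80E
  0xE80E + 0x1E55 = 0x10663 → wrap carry → 0x0664
  0x0664 + 0x29D9 = 0x0303D
  0x303D + 0x9972 = 0x0C9AF
  0xC9AF + 0xD03C = 0x199EB → wrap carry → 0x99EC
One's-complement sum = 0x99EC.
Checksum = ~0x99EC & 0xFFFF = 0x6613.

6613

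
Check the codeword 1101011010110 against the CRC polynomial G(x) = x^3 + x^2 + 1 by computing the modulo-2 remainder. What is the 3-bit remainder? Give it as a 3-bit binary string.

110

Modulo-2 division of 1101011010110 by 1101:
  pos 0: 1101 XOR 1101 = 0000
  pos 5: 1101 XOR 1101 = 0000
Remainder = 110 (nonzero — an error is detected).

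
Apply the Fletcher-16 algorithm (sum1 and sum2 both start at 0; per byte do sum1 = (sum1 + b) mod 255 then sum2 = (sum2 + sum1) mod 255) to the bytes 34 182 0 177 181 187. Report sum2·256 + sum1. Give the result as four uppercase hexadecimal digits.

9AFB

Running sums (mod 255):
  after byte 0 (34): sum1=34, sum2=34
  after byte 1 (182): sum1=216, sum2=250
  after byte 2 (0): sum1=216, sum2=211
  after byte 3 (177): sum1=138, sum2=94
  after byte 4 (181): sum1=64, sum2=158
  after byte 5 (187): sum1=251, sum2=154
Checksum = sum2·256 + sum1 = 154·256 + 251 = 39675 = 0x9AFB.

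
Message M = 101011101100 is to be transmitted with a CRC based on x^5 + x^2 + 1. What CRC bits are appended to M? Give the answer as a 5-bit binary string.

00111

Append 5 zeros: 10101110110000000. Divide by 100101 (XOR where the leading bit is 1):
  pos 0: 101011 XOR 100101 = 001110
  pos 2: 111010 XOR 100101 = 011111
  pos 3: 111111 XOR 100101 = 011010
  pos 4: 110101 XOR 100101 = 010000
  pos 5: 100000 XOR 100101 = 000101
  pos 8: 101000 XOR 100101 = 001101
  pos 10: 110100 XOR 100101 = 010001
  pos 11: 100010 XOR 100101 = 000111
Remainder (last 5 bits) = 00111. This is the CRC / FCS.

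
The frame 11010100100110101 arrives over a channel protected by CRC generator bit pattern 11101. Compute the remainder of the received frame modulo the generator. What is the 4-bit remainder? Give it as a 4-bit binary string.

Modulo-2 division of 11010100100110101 by 11101:
  pos 0: 11010 XOR 11101 = 00111
  pos 2: 11110 XOR 11101 = 00011
  pos 5: 11010 XOR 11101 = 00111
  pos 7: 11101 XOR 11101 = 00000
  pos 12: 10101 XOR 11101 = 01000
Remainder = 1000 (nonzero — an error is detected).

1000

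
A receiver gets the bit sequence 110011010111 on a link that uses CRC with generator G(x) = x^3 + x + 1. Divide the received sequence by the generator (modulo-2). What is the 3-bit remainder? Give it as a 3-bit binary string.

Modulo-2 division of 110011010111 by 1011:
  pos 0: 1100 XOR 1011 = 0111
  pos 1: 1111 XOR 1011 = 0100
  pos 2: 1001 XOR 1011 = 0010
  pos 4: 1001 XOR 1011 = 0010
  pos 6: 1001 XOR 1011 = 0010
  pos 8: 1011 XOR 1011 = 0000
Remainder = 000 (zero — the frame passes the CRC check).

000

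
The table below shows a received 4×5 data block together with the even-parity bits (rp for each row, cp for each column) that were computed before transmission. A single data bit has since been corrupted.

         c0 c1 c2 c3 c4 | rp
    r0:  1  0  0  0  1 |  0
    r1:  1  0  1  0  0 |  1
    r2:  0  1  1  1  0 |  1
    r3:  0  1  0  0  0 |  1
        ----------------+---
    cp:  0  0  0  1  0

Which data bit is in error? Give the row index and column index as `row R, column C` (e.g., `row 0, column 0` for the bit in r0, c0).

row 1, column 4

Recompute each row's even parity and compare to rp:
  r0: data parity 0, sent rp 0 → ok
  r1: data parity 0, sent rp 1 → mismatch
  r2: data parity 1, sent rp 1 → ok
  r3: data parity 1, sent rp 1 → ok
Recompute each column's even parity and compare to cp:
  c0: data parity 0, sent cp 0 → ok
  c1: data parity 0, sent cp 0 → ok
  c2: data parity 0, sent cp 0 → ok
  c3: data parity 1, sent cp 1 → ok
  c4: data parity 1, sent cp 0 → mismatch
Exactly one row (r1) and one column (c4) fail → the flipped bit is at their intersection.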